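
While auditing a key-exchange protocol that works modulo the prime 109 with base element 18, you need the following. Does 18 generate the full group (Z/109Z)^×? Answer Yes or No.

φ(109) = 109 − 1 = 108 = 2^2 · 3^3.
18 is a primitive root mod 109 iff 18^(φ(109)/q) ≢ 1 for every prime q | φ(109), i.e. q ∈ {2, 3}.
18^54 ≡ 108 (mod 109)  [q = 2: ≢ 1 ✓]
18^36 ≡ 45 (mod 109)  [q = 3: ≢ 1 ✓]
None equal 1, so ord_109(18) = 108: 18 is a primitive root.

Yes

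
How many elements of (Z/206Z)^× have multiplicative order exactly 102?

φ(206) = φ(2)·φ(103) = 1·102 = 102 = 2 · 3 · 17.
In a cyclic group of order 102, there are φ(d) elements of order d for each divisor d of 102, and zero for non-divisors.
102 = 2 · 3 · 17 divides 102, and φ(102) = 32.

32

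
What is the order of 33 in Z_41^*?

20

The order of 33 must divide φ(41) = 41 − 1 = 40 = 2^3 · 5.
Divisors of 40: 1, 2, 4, 5, 8, 10, 20, 40.
Test each divisor d:
33^1 ≡ 33 (mod 41)
33^2 ≡ 23 (mod 41)
33^4 ≡ 37 (mod 41)
33^5 ≡ 32 (mod 41)
33^8 ≡ 16 (mod 41)
33^10 ≡ 40 (mod 41)
33^20 ≡ 1 (mod 41) ✓
Therefore the multiplicative order of 33 modulo 41 is 20.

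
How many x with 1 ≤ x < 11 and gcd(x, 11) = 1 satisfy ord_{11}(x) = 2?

φ(11) = 11 − 1 = 10 = 2 · 5.
In a cyclic group of order 10, there are φ(d) elements of order d for each divisor d of 10, and zero for non-divisors.
2 | 10, and φ(2) = 2 − 1 = 1.

1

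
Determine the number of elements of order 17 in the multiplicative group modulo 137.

φ(137) = 137 − 1 = 136 = 2^3 · 17.
Since (Z/137Z)^× is cyclic of order 136, the number of elements of order d is φ(d) when d | 136 and 0 otherwise.
17 | 136, and φ(17) = 17 − 1 = 16.

16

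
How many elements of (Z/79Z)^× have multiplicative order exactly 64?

0

φ(79) = 79 − 1 = 78 = 2 · 3 · 13.
In a cyclic group of order 78, there are φ(d) elements of order d for each divisor d of 78, and zero for non-divisors.
Since 64 ∤ 78, the count is 0.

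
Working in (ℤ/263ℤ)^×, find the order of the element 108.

ord(108) | φ(263) = 263 − 1 = 262 = 2 · 131.
Divisors of 262: 1, 2, 131, 262.
Compute 108^d (mod 263) for the divisors d until we hit 1:
108^1 ≡ 108 (mod 263)
108^2 ≡ 92 (mod 263)
108^131 ≡ 1 (mod 263) ✓
The smallest such exponent is 131, so the order of 108 is 131.

131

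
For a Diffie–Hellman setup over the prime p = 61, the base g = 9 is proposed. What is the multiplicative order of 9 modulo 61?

5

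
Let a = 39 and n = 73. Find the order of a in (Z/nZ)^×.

72

By Lagrange's theorem, ord_73(39) divides φ(73) = 73 − 1 = 72 = 2^3 · 3^2.
Divisors of 72: 1, 2, 3, 4, 6, 8, 9, 12, 18, 24, 36, 72.
Check 39^d mod 73 for each divisor in increasing order:
39^1 ≡ 39
39^2 ≡ 61
39^3 ≡ 43
39^4 ≡ 71
39^6 ≡ 24
39^8 ≡ 4
39^9 ≡ 10
39^12 ≡ 65
39^18 ≡ 27
39^24 ≡ 64
39^36 ≡ 72
39^72 ≡ 1
Hence ord(39) = 72.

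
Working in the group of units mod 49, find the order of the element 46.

21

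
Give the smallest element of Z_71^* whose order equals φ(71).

φ(71) = 71 − 1 = 70 = 2 · 5 · 7.
Test candidates g = 2, 3, … against the prime factors q ∈ {2, 5, 7} of φ(71): g is a generator iff g^(70/q) ≢ 1 for every such q.
g = 2: 2^35 ≡ 1 — hits 1, so not a primitive root.
g = 3: 3^35 ≡ 1 — hits 1, so not a primitive root.
g = 4: 4^35 ≡ 1 — hits 1, so not a primitive root.
g = 5: 5^35 ≡ 1 — hits 1, so not a primitive root.
g = 6: 6^35 ≡ 1 — hits 1, so not a primitive root.
g = 7: 7^35 ≡ 70; 7^14 ≡ 54; 7^10 ≡ 45 — none is 1, so 7 is a primitive root.
Hence the least primitive root of 71 is 7.

7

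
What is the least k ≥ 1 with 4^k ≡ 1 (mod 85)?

ord(4) | φ(85) = φ(5·17) = (5−1)·(17−1) = 4·16 = 64 = 2^6.
Divisors of 64: 1, 2, 4, 8, 16, 32, 64.
Evaluate successive powers at the divisors of 64:
4^1 ≡ 4 (mod 85)
4^2 ≡ 16 (mod 85)
4^4 ≡ 1 (mod 85) ✓
The smallest such exponent is 4, so the order of 4 is 4.

4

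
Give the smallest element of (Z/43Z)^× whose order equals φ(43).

φ(43) = 43 − 1 = 42 = 2 · 3 · 7.
Test candidates g = 2, 3, … against the prime factors q ∈ {2, 3, 7} of φ(43): g is a generator iff g^(42/q) ≢ 1 for every such q.
g = 2: 2^21 ≡ 42; 2^14 ≡ 1 — hits 1, so not a primitive root.
g = 3: 3^21 ≡ 42; 3^14 ≡ 36; 3^6 ≡ 41 — none is 1, so 3 is a primitive root.
So 3 is the smallest generator of (Z/43Z)^×.

3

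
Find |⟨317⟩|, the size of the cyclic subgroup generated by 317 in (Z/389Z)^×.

388

ord(317) | φ(389) = 389 − 1 = 388 = 2^2 · 97.
Divisors of 388: 1, 2, 4, 97, 194, 388.
Compute 317^d (mod 389) for the divisors d until we hit 1:
317^1 ≡ 317 (mod 389)
317^2 ≡ 127 (mod 389)
317^4 ≡ 180 (mod 389)
317^97 ≡ 274 (mod 389)
317^194 ≡ 388 (mod 389)
317^388 ≡ 1 (mod 389) ✓
Hence ord(317) = 388.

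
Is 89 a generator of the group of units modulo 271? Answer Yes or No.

φ(271) = 271 − 1 = 270 = 2 · 3^3 · 5.
Test 89^(270/q) mod 271 for each prime factor q of 270:
89^135 ≡ 1 (mod 271)  [q = 2: ≡ 1 ✗]
89^90 ≡ 28 (mod 271)  [q = 3: ≢ 1 ✓]
89^54 ≡ 10 (mod 271)  [q = 5: ≢ 1 ✓]
89^135 ≡ 1 shows ord(89) | 135, strictly less than φ(271); not a primitive root.

No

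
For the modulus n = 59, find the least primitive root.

2

φ(59) = 59 − 1 = 58 = 2 · 29.
Test candidates g = 2, 3, … against the prime factors q ∈ {2, 29} of φ(59): g is a generator iff g^(58/q) ≢ 1 for every such q.
g = 2: 2^29 ≡ 58; 2^2 ≡ 4 — none is 1, so 2 is a primitive root.
Hence the least primitive root of 59 is 2.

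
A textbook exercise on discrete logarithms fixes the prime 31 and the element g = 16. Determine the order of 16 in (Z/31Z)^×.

5

Since 16 ∈ (Z/31Z)^×, its order divides φ(31) = 31 − 1 = 30 = 2 · 3 · 5.
Divisors of 30: 1, 2, 3, 5, 6, 10, 15, 30.
Evaluate successive powers at the divisors of 30:
16^1 ≡ 16 (mod 31)
16^2 ≡ 8 (mod 31)
16^3 ≡ 4 (mod 31)
16^5 ≡ 1 (mod 31) ✓
So ord_31(16) = 5.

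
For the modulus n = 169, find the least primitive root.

2

φ(169) = φ(13^2) = 13·(13−1) = 156 = 2^2 · 3 · 13.
g is a primitive root iff g^(156/q) ≢ 1 (mod 169) for each prime q ∈ {2, 3, 13}.
g = 2: 2^78 ≡ 168; 2^52 ≡ 146; 2^12 ≡ 40 — none is 1, so 2 is a primitive root.
Hence the least primitive root of 169 is 2.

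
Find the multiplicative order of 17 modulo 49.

Since 17 ∈ (Z/49Z)^×, its order divides φ(49) = φ(7^2) = 7·(7−1) = 42 = 2 · 3 · 7.
Divisors of 42: 1, 2, 3, 6, 7, 14, 21, 42.
Test each divisor d:
17^1 ≡ 17 (mod 49)
17^2 ≡ 44 (mod 49)
17^3 ≡ 13 (mod 49)
17^6 ≡ 22 (mod 49)
17^7 ≡ 31 (mod 49)
17^14 ≡ 30 (mod 49)
17^21 ≡ 48 (mod 49)
17^42 ≡ 1 (mod 49) ✓
The smallest such exponent is 42, so the order of 17 is 42.

42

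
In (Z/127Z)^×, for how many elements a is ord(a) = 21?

12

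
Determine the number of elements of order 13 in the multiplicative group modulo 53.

12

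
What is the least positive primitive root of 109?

φ(109) = 109 − 1 = 108 = 2^2 · 3^3.
g is a primitive root iff g^(108/q) ≢ 1 (mod 109) for each prime q ∈ {2, 3}.
g = 2: 2^54 ≡ 108; 2^36 ≡ 1 — hits 1, so not a primitive root.
g = 3: 3^54 ≡ 1 — hits 1, so not a primitive root.
g = 4: 4^54 ≡ 1 — hits 1, so not a primitive root.
g = 5: 5^54 ≡ 1 — hits 1, so not a primitive root.
g = 6: 6^54 ≡ 108; 6^36 ≡ 63 — none is 1, so 6 is a primitive root.
The smallest primitive root modulo 109 is 6.

6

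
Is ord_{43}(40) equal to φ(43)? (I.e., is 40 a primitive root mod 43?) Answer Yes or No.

No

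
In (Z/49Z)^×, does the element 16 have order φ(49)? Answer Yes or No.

No

φ(49) = φ(7^2) = 7·(7−1) = 42 = 2 · 3 · 7.
Test 16^(42/q) mod 49 for each prime factor q of 42:
16^21 ≡ 1 (mod 49)  [q = 2: ≡ 1 ✗]
16^14 ≡ 18 (mod 49)  [q = 3: ≢ 1 ✓]
16^6 ≡ 8 (mod 49)  [q = 7: ≢ 1 ✓]
16^21 ≡ 1 shows ord(16) | 21, strictly less than φ(49); not a primitive root.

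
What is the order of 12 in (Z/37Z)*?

9

The order of 12 must divide φ(37) = 37 − 1 = 36 = 2^2 · 3^2.
Divisors of 36: 1, 2, 3, 4, 6, 9, 12, 18, 36.
Evaluate successive powers at the divisors of 36:
12^1 ≡ 12 (mod 37)
12^2 ≡ 33 (mod 37)
12^3 ≡ 26 (mod 37)
12^4 ≡ 16 (mod 37)
12^6 ≡ 10 (mod 37)
12^9 ≡ 1 (mod 37) ✓
Hence ord(12) = 9.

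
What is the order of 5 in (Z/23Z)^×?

22

ord(5) | φ(23) = 23 − 1 = 22 = 2 · 11.
Divisors of 22: 1, 2, 11, 22.
Test each divisor d:
5^1 ≡ 5 (mod 23)
5^2 ≡ 2 (mod 23)
5^11 ≡ 22 (mod 23)
5^22 ≡ 1 (mod 23) ✓
So ord_23(5) = 22.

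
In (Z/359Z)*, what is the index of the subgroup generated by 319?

By Lagrange's theorem, ord_359(319) divides φ(359) = 359 − 1 = 358 = 2 · 179.
Divisors of 358: 1, 2, 179, 358.
Check 319^d mod 359 for each divisor in increasing order:
319^1 ≡ 319 (mod 359)
319^2 ≡ 164 (mod 359)
319^179 ≡ 358 (mod 359)
319^358 ≡ 1 (mod 359) ✓
So ord_359(319) = 358, hence |⟨319⟩| = 358.
[(Z/359Z)^× : ⟨319⟩] = 358/358 = 1.

1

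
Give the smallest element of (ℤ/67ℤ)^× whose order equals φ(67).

2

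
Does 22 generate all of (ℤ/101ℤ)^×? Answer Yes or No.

No

φ(101) = 101 − 1 = 100 = 2^2 · 5^2.
An element g generates (Z/101Z)^× iff g^(100/q) ≢ 1 (mod 101) for each prime q ∈ {2, 5}.
22^50 ≡ 1 (mod 101)  [q = 2: ≡ 1 ✗]
22^20 ≡ 84 (mod 101)  [q = 5: ≢ 1 ✓]
The check at q = 2 fails, so 22 generates a proper subgroup.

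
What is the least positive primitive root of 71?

7

φ(71) = 71 − 1 = 70 = 2 · 5 · 7.
Test candidates g = 2, 3, … against the prime factors q ∈ {2, 5, 7} of φ(71): g is a generator iff g^(70/q) ≢ 1 for every such q.
g = 2: 2^35 ≡ 1 — hits 1, so not a primitive root.
g = 3: 3^35 ≡ 1 — hits 1, so not a primitive root.
g = 4: 4^35 ≡ 1 — hits 1, so not a primitive root.
g = 5: 5^35 ≡ 1 — hits 1, so not a primitive root.
g = 6: 6^35 ≡ 1 — hits 1, so not a primitive root.
g = 7: 7^35 ≡ 70; 7^14 ≡ 54; 7^10 ≡ 45 — none is 1, so 7 is a primitive root.
So 7 is the smallest generator of (Z/71Z)^×.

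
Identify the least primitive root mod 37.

2

φ(37) = 37 − 1 = 36 = 2^2 · 3^2.
g is a primitive root iff g^(36/q) ≢ 1 (mod 37) for each prime q ∈ {2, 3}.
g = 2: 2^18 ≡ 36; 2^12 ≡ 26 — none is 1, so 2 is a primitive root.
So 2 is the smallest generator of (Z/37Z)^×.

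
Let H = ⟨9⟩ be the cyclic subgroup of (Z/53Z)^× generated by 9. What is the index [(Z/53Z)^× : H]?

By Lagrange's theorem, ord_53(9) divides φ(53) = 53 − 1 = 52 = 2^2 · 13.
Divisors of 52: 1, 2, 4, 13, 26, 52.
Check 9^d mod 53 for each divisor in increasing order:
9^1 ≡ 9 (mod 53)
9^2 ≡ 28 (mod 53)
9^4 ≡ 42 (mod 53)
9^13 ≡ 52 (mod 53)
9^26 ≡ 1 (mod 53) ✓
So ord_53(9) = 26, hence |⟨9⟩| = 26.
[(Z/53Z)^× : ⟨9⟩] = 52/26 = 2.

2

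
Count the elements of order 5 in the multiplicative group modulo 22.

4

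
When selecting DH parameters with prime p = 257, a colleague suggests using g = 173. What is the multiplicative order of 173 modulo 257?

The order of 173 must divide φ(257) = 257 − 1 = 256 = 2^8.
Divisors of 256: 1, 2, 4, 8, 16, 32, 64, 128, 256.
Check 173^d mod 257 for each divisor in increasing order:
173^1 ≡ 173 (mod 257)
173^2 ≡ 117 (mod 257)
173^4 ≡ 68 (mod 257)
173^8 ≡ 255 (mod 257)
173^16 ≡ 4 (mod 257)
173^32 ≡ 16 (mod 257)
173^64 ≡ 256 (mod 257)
173^128 ≡ 1 (mod 257) ✓
The smallest such exponent is 128, so the order of 173 is 128.

128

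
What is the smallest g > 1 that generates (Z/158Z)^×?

φ(158) = φ(2)·φ(79) = 1·78 = 78 = 2 · 3 · 13.
g is a primitive root iff g^(78/q) ≢ 1 (mod 158) for each prime q ∈ {2, 3, 13}.
g = 2: gcd(2, 158) = 2 > 1, not a unit — skip.
g = 3: 3^39 ≡ 157; 3^26 ≡ 23; 3^6 ≡ 97 — none is 1, so 3 is a primitive root.
Hence the least primitive root of 158 is 3.

3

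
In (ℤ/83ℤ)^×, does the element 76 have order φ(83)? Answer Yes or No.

φ(83) = 83 − 1 = 82 = 2 · 41.
76 is a primitive root mod 83 iff 76^(φ(83)/q) ≢ 1 for every prime q | φ(83), i.e. q ∈ {2, 41}.
76^41 ≡ 82 (mod 83)  [q = 2: ≢ 1 ✓]
76^2 ≡ 49 (mod 83)  [q = 41: ≢ 1 ✓]
Every test exponent gives a nontrivial residue, hence 76 generates the full group.

Yes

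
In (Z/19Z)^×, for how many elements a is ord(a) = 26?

0

φ(19) = 19 − 1 = 18 = 2 · 3^2.
In a cyclic group of order 18, there are φ(d) elements of order d for each divisor d of 18, and zero for non-divisors.
Here 18 is not a multiple of 26, so there are no elements of order 26.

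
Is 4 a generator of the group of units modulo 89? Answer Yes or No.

φ(89) = 89 − 1 = 88 = 2^3 · 11.
An element g generates (Z/89Z)^× iff g^(88/q) ≢ 1 (mod 89) for each prime q ∈ {2, 11}.
4^44 ≡ 1 (mod 89)  [q = 2: ≡ 1 ✗]
4^8 ≡ 32 (mod 89)  [q = 11: ≢ 1 ✓]
Since 4^44 ≡ 1, the order of 4 divides 44 < 88, so 4 is not a primitive root.

No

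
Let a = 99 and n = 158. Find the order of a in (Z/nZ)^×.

By Lagrange's theorem, ord_158(99) divides φ(158) = φ(2)·φ(79) = 1·78 = 78 = 2 · 3 · 13.
Divisors of 78: 1, 2, 3, 6, 13, 26, 39, 78.
Compute 99^d (mod 158) for the divisors d until we hit 1:
99^1 ≡ 99 (mod 158)
99^2 ≡ 5 (mod 158)
99^3 ≡ 21 (mod 158)
99^6 ≡ 125 (mod 158)
99^13 ≡ 55 (mod 158)
99^26 ≡ 23 (mod 158)
99^39 ≡ 1 (mod 158) ✓
The smallest such exponent is 39, so the order of 99 is 39.

39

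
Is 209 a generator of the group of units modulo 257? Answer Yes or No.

Yes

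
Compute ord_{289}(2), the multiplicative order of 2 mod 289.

The order of 2 must divide φ(289) = φ(17^2) = 17·(17−1) = 272 = 2^4 · 17.
Divisors of 272: 1, 2, 4, 8, 16, 17, 34, 68, 136, 272.
Check 2^d mod 289 for each divisor in increasing order:
2^1 ≡ 2
2^2 ≡ 4
2^4 ≡ 16
2^8 ≡ 256
2^16 ≡ 222
2^17 ≡ 155
2^34 ≡ 38
2^68 ≡ 288
2^136 ≡ 1
So ord_289(2) = 136.

136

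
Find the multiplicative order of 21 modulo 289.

68

ord(21) | φ(289) = φ(17^2) = 17·(17−1) = 272 = 2^4 · 17.
Divisors of 272: 1, 2, 4, 8, 16, 17, 34, 68, 136, 272.
Check 21^d mod 289 for each divisor in increasing order:
21^1 ≡ 21 (mod 289)
21^2 ≡ 152 (mod 289)
21^4 ≡ 273 (mod 289)
21^8 ≡ 256 (mod 289)
21^16 ≡ 222 (mod 289)
21^17 ≡ 38 (mod 289)
21^34 ≡ 288 (mod 289)
21^68 ≡ 1 (mod 289) ✓
So ord_289(21) = 68.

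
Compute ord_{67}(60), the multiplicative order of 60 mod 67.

33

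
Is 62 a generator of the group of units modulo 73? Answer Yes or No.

Yes

φ(73) = 73 − 1 = 72 = 2^3 · 3^2.
It suffices to check that the order of 62 is not a proper divisor of 72: compute 62^(72/q) for q ∈ {2, 3}.
62^36 ≡ 72 (mod 73)  [q = 2: ≢ 1 ✓]
62^24 ≡ 8 (mod 73)  [q = 3: ≢ 1 ✓]
Every test exponent gives a nontrivial residue, hence 62 generates the full group.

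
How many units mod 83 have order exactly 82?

40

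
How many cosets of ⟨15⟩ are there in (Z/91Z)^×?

6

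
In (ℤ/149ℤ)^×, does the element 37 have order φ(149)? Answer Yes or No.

φ(149) = 149 − 1 = 148 = 2^2 · 37.
It suffices to check that the order of 37 is not a proper divisor of 148: compute 37^(148/q) for q ∈ {2, 37}.
37^74 ≡ 1 (mod 149)  [q = 2: ≡ 1 ✗]
37^4 ≡ 39 (mod 149)  [q = 37: ≢ 1 ✓]
The check at q = 2 fails, so 37 generates a proper subgroup.

No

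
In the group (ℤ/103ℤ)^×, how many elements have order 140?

0

φ(103) = 103 − 1 = 102 = 2 · 3 · 17.
(Z/103Z)^× is cyclic (|G| = 102); a cyclic group of order m has exactly φ(d) elements of each order d | m, and none otherwise.
Since 140 ∤ 102, the count is 0.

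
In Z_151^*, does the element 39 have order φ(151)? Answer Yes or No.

No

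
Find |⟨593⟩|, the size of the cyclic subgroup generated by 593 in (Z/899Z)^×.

The order of 593 must divide φ(899) = φ(29·31) = (29−1)·(31−1) = 28·30 = 840 = 2^3 · 3 · 5 · 7.
Divisors of 840: 1, 2, 3, 4, 5, 6, 7, 8, 10, 12, 14, 15, 20, 21, 24, 28, 30, 35, 40, 42, 56, 60, 70, 84, 105, 120, 140, 168, 210, 280, 420, 840.
Test each divisor d:
593^1 ≡ 593
593^2 ≡ 140
593^3 ≡ 312
593^4 ≡ 721
593^5 ≡ 528
593^6 ≡ 252
593^7 ≡ 202
593^8 ≡ 219
593^10 ≡ 94
593^12 ≡ 574
593^14 ≡ 349
593^15 ≡ 187
593^20 ≡ 745
593^21 ≡ 376
593^24 ≡ 442
593^28 ≡ 436
593^30 ≡ 807
593^35 ≡ 869
593^40 ≡ 342
593^42 ≡ 233
593^56 ≡ 407
593^60 ≡ 373
593^70 ≡ 1
So ord_899(593) = 70.

70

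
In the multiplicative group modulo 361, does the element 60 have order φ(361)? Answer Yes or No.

Yes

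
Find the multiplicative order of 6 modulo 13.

12

By Lagrange's theorem, ord_13(6) divides φ(13) = 13 − 1 = 12 = 2^2 · 3.
Divisors of 12: 1, 2, 3, 4, 6, 12.
Compute 6^d (mod 13) for the divisors d until we hit 1:
6^1 ≡ 6 (mod 13)
6^2 ≡ 10 (mod 13)
6^3 ≡ 8 (mod 13)
6^4 ≡ 9 (mod 13)
6^6 ≡ 12 (mod 13)
6^12 ≡ 1 (mod 13) ✓
So ord_13(6) = 12.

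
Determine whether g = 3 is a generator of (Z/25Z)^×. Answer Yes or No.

Yes

φ(25) = φ(5^2) = 5·(5−1) = 20 = 2^2 · 5.
An element g generates (Z/25Z)^× iff g^(20/q) ≢ 1 (mod 25) for each prime q ∈ {2, 5}.
3^10 ≡ 24 (mod 25)  [q = 2: ≢ 1 ✓]
3^4 ≡ 6 (mod 25)  [q = 5: ≢ 1 ✓]
Every test exponent gives a nontrivial residue, hence 3 generates the full group.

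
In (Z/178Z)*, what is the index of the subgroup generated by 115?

1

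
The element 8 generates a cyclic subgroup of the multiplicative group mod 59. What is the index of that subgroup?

1

ord(8) | φ(59) = 59 − 1 = 58 = 2 · 29.
Divisors of 58: 1, 2, 29, 58.
Test each divisor d:
8^1 ≡ 8 (mod 59)
8^2 ≡ 5 (mod 59)
8^29 ≡ 58 (mod 59)
8^58 ≡ 1 (mod 59) ✓
So ord_59(8) = 58, hence |⟨8⟩| = 58.
The index is φ(59) / ord(8) = 58 / 58 = 1.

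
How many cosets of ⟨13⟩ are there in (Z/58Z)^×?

ord(13) | φ(58) = φ(2)·φ(29) = 1·28 = 28 = 2^2 · 7.
Divisors of 28: 1, 2, 4, 7, 14, 28.
Compute 13^d (mod 58) for the divisors d until we hit 1:
13^1 ≡ 13 (mod 58)
13^2 ≡ 53 (mod 58)
13^4 ≡ 25 (mod 58)
13^7 ≡ 57 (mod 58)
13^14 ≡ 1 (mod 58) ✓
Thus |⟨13⟩| = ord(13) = 14.
Index = |(Z/58Z)^×| / |⟨13⟩| = 28 / 14 = 2.

2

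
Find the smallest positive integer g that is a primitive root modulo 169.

2

φ(169) = φ(13^2) = 13·(13−1) = 156 = 2^2 · 3 · 13.
Test candidates g = 2, 3, … against the prime factors q ∈ {2, 3, 13} of φ(169): g is a generator iff g^(156/q) ≢ 1 for every such q.
g = 2: 2^78 ≡ 168; 2^52 ≡ 146; 2^12 ≡ 40 — none is 1, so 2 is a primitive root.
Hence the least primitive root of 169 is 2.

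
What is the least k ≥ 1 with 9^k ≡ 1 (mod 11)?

5

Since 9 ∈ (Z/11Z)^×, its order divides φ(11) = 11 − 1 = 10 = 2 · 5.
Divisors of 10: 1, 2, 5, 10.
Evaluate successive powers at the divisors of 10:
9^1 ≡ 9 (mod 11)
9^2 ≡ 4 (mod 11)
9^5 ≡ 1 (mod 11) ✓
Therefore the multiplicative order of 9 modulo 11 is 5.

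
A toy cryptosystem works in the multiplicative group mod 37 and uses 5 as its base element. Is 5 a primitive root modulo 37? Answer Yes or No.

Yes

φ(37) = 37 − 1 = 36 = 2^2 · 3^2.
An element g generates (Z/37Z)^× iff g^(36/q) ≢ 1 (mod 37) for each prime q ∈ {2, 3}.
5^18 ≡ 36 (mod 37)  [q = 2: ≢ 1 ✓]
5^12 ≡ 10 (mod 37)  [q = 3: ≢ 1 ✓]
None equal 1, so ord_37(5) = 36: 5 is a primitive root.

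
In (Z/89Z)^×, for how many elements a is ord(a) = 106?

φ(89) = 89 − 1 = 88 = 2^3 · 11.
Since (Z/89Z)^× is cyclic of order 88, the number of elements of order d is φ(d) when d | 88 and 0 otherwise.
Since 106 ∤ 88, the count is 0.

0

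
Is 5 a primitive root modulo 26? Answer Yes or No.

No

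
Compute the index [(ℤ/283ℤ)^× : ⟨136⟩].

Since 136 ∈ (Z/283Z)^×, its order divides φ(283) = 283 − 1 = 282 = 2 · 3 · 47.
Divisors of 282: 1, 2, 3, 6, 47, 94, 141, 282.
Test each divisor d:
136^1 ≡ 136 (mod 283)
136^2 ≡ 101 (mod 283)
136^3 ≡ 152 (mod 283)
136^6 ≡ 181 (mod 283)
136^47 ≡ 238 (mod 283)
136^94 ≡ 44 (mod 283)
136^141 ≡ 1 (mod 283) ✓
Thus |⟨136⟩| = ord(136) = 141.
Index = |(Z/283Z)^×| / |⟨136⟩| = 282 / 141 = 2.

2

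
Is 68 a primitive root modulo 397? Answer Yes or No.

No

φ(397) = 397 − 1 = 396 = 2^2 · 3^2 · 11.
68 is a primitive root mod 397 iff 68^(φ(397)/q) ≢ 1 for every prime q | φ(397), i.e. q ∈ {2, 3, 11}.
68^198 ≡ 396 (mod 397)  [q = 2: ≢ 1 ✓]
68^132 ≡ 1 (mod 397)  [q = 3: ≡ 1 ✗]
68^36 ≡ 290 (mod 397)  [q = 11: ≢ 1 ✓]
68^132 ≡ 1 shows ord(68) | 132, strictly less than φ(397); not a primitive root.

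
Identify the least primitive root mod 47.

5

φ(47) = 47 − 1 = 46 = 2 · 23.
g is a primitive root iff g^(46/q) ≢ 1 (mod 47) for each prime q ∈ {2, 23}.
g = 2: 2^23 ≡ 1 — hits 1, so not a primitive root.
g = 3: 3^23 ≡ 1 — hits 1, so not a primitive root.
g = 4: 4^23 ≡ 1 — hits 1, so not a primitive root.
g = 5: 5^23 ≡ 46; 5^2 ≡ 25 — none is 1, so 5 is a primitive root.
The smallest primitive root modulo 47 is 5.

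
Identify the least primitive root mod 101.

φ(101) = 101 − 1 = 100 = 2^2 · 5^2.
Test candidates g = 2, 3, … against the prime factors q ∈ {2, 5} of φ(101): g is a generator iff g^(100/q) ≢ 1 for every such q.
g = 2: 2^50 ≡ 100; 2^20 ≡ 95 — none is 1, so 2 is a primitive root.
The smallest primitive root modulo 101 is 2.

2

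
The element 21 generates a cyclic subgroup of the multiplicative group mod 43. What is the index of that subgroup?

6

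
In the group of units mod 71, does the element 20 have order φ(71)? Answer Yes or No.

No

φ(71) = 71 − 1 = 70 = 2 · 5 · 7.
20 is a primitive root mod 71 iff 20^(φ(71)/q) ≢ 1 for every prime q | φ(71), i.e. q ∈ {2, 5, 7}.
20^35 ≡ 1 (mod 71)  [q = 2: ≡ 1 ✗]
20^14 ≡ 1 (mod 71)  [q = 5: ≡ 1 ✗]
20^10 ≡ 48 (mod 71)  [q = 7: ≢ 1 ✓]
The check at q = 2 fails, so 20 generates a proper subgroup.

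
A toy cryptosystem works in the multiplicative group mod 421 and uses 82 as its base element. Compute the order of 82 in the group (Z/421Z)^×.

15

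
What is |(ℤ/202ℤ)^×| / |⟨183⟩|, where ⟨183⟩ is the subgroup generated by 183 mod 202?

2

ord(183) | φ(202) = φ(2)·φ(101) = 1·100 = 100 = 2^2 · 5^2.
Divisors of 100: 1, 2, 4, 5, 10, 20, 25, 50, 100.
Evaluate successive powers at the divisors of 100:
183^1 ≡ 183 (mod 202)
183^2 ≡ 159 (mod 202)
183^4 ≡ 31 (mod 202)
183^5 ≡ 17 (mod 202)
183^10 ≡ 87 (mod 202)
183^20 ≡ 95 (mod 202)
183^25 ≡ 201 (mod 202)
183^50 ≡ 1 (mod 202) ✓
The order of 183 is 50, so the subgroup it generates has 50 elements.
The index is φ(202) / ord(183) = 100 / 50 = 2.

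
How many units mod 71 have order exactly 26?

0

φ(71) = 71 − 1 = 70 = 2 · 5 · 7.
In a cyclic group of order 70, there are φ(d) elements of order d for each divisor d of 70, and zero for non-divisors.
Here 70 is not a multiple of 26, so there are no elements of order 26.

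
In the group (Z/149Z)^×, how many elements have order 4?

2

φ(149) = 149 − 1 = 148 = 2^2 · 37.
In a cyclic group of order 148, there are φ(d) elements of order d for each divisor d of 148, and zero for non-divisors.
4 = 2^2 divides 148, and φ(4) = 2.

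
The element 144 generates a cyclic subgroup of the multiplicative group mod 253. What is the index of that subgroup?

20

The order of 144 must divide φ(253) = φ(11·23) = (11−1)·(23−1) = 10·22 = 220 = 2^2 · 5 · 11.
Divisors of 220: 1, 2, 4, 5, 10, 11, 20, 22, 44, 55, 110, 220.
Compute 144^d (mod 253) for the divisors d until we hit 1:
144^1 ≡ 144 (mod 253)
144^2 ≡ 243 (mod 253)
144^4 ≡ 100 (mod 253)
144^5 ≡ 232 (mod 253)
144^10 ≡ 188 (mod 253)
144^11 ≡ 1 (mod 253) ✓
Thus |⟨144⟩| = ord(144) = 11.
[(Z/253Z)^× : ⟨144⟩] = 220/11 = 20.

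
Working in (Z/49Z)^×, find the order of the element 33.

By Lagrange's theorem, ord_49(33) divides φ(49) = φ(7^2) = 7·(7−1) = 42 = 2 · 3 · 7.
Divisors of 42: 1, 2, 3, 6, 7, 14, 21, 42.
Evaluate successive powers at the divisors of 42:
33^1 ≡ 33
33^2 ≡ 11
33^3 ≡ 20
33^6 ≡ 8
33^7 ≡ 19
33^14 ≡ 18
33^21 ≡ 48
33^42 ≡ 1
Therefore the multiplicative order of 33 modulo 49 is 42.

42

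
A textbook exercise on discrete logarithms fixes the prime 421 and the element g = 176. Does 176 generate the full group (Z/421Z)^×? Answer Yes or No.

φ(421) = 421 − 1 = 420 = 2^2 · 3 · 5 · 7.
176 is a primitive root mod 421 iff 176^(φ(421)/q) ≢ 1 for every prime q | φ(421), i.e. q ∈ {2, 3, 5, 7}.
176^210 ≡ 1 (mod 421)  [q = 2: ≡ 1 ✗]
176^140 ≡ 20 (mod 421)  [q = 3: ≢ 1 ✓]
176^84 ≡ 1 (mod 421)  [q = 5: ≡ 1 ✗]
176^60 ≡ 75 (mod 421)  [q = 7: ≢ 1 ✓]
Since 176^210 ≡ 1, the order of 176 divides 210 < 420, so 176 is not a primitive root.

No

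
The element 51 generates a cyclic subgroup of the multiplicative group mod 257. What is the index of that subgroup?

1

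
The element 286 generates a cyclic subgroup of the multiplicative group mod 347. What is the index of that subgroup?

The order of 286 must divide φ(347) = 347 − 1 = 346 = 2 · 173.
Divisors of 346: 1, 2, 173, 346.
Test each divisor d:
286^1 ≡ 286 (mod 347)
286^2 ≡ 251 (mod 347)
286^173 ≡ 346 (mod 347)
286^346 ≡ 1 (mod 347) ✓
The order of 286 is 346, so the subgroup it generates has 346 elements.
The index is φ(347) / ord(286) = 346 / 346 = 1.

1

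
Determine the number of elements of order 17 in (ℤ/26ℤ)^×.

φ(26) = φ(2)·φ(13) = 1·12 = 12 = 2^2 · 3.
(Z/26Z)^× is cyclic (|G| = 12); a cyclic group of order m has exactly φ(d) elements of each order d | m, and none otherwise.
Here 12 is not a multiple of 17, so there are no elements of order 17.

0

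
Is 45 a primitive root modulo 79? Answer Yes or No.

No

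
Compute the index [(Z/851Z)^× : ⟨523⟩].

2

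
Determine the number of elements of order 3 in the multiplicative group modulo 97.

φ(97) = 97 − 1 = 96 = 2^5 · 3.
Since (Z/97Z)^× is cyclic of order 96, the number of elements of order d is φ(d) when d | 96 and 0 otherwise.
3 | 96, and φ(3) = 3 − 1 = 2.

2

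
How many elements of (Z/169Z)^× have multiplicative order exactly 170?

φ(169) = φ(13^2) = 13·(13−1) = 156 = 2^2 · 3 · 13.
In a cyclic group of order 156, there are φ(d) elements of order d for each divisor d of 156, and zero for non-divisors.
Here 156 is not a multiple of 170, so there are no elements of order 170.

0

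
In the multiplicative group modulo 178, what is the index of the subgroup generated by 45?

8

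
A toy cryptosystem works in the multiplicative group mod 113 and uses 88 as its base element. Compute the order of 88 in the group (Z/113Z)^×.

56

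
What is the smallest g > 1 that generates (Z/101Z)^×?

φ(101) = 101 − 1 = 100 = 2^2 · 5^2.
g is a primitive root iff g^(100/q) ≢ 1 (mod 101) for each prime q ∈ {2, 5}.
g = 2: 2^50 ≡ 100; 2^20 ≡ 95 — none is 1, so 2 is a primitive root.
Hence the least primitive root of 101 is 2.

2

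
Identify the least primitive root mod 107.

2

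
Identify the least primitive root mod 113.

3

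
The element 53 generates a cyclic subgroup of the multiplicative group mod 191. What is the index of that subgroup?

The order of 53 must divide φ(191) = 191 − 1 = 190 = 2 · 5 · 19.
Divisors of 190: 1, 2, 5, 10, 19, 38, 95, 190.
Evaluate successive powers at the divisors of 190:
53^1 ≡ 53
53^2 ≡ 135
53^5 ≡ 38
53^10 ≡ 107
53^19 ≡ 7
53^38 ≡ 49
53^95 ≡ 190
53^190 ≡ 1
The order of 53 is 190, so the subgroup it generates has 190 elements.
Index = |(Z/191Z)^×| / |⟨53⟩| = 190 / 190 = 1.

1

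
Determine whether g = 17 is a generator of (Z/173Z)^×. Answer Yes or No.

Yes

φ(173) = 173 − 1 = 172 = 2^2 · 43.
Test 17^(172/q) mod 173 for each prime factor q of 172:
17^86 ≡ 172 (mod 173)  [q = 2: ≢ 1 ✓]
17^4 ≡ 135 (mod 173)  [q = 43: ≢ 1 ✓]
Every test exponent gives a nontrivial residue, hence 17 generates the full group.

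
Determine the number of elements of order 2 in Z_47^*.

1

φ(47) = 47 − 1 = 46 = 2 · 23.
Since (Z/47Z)^× is cyclic of order 46, the number of elements of order d is φ(d) when d | 46 and 0 otherwise.
2 | 46, and φ(2) = 2 − 1 = 1.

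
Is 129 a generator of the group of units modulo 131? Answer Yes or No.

φ(131) = 131 − 1 = 130 = 2 · 5 · 13.
An element g generates (Z/131Z)^× iff g^(130/q) ≢ 1 (mod 131) for each prime q ∈ {2, 5, 13}.
129^65 ≡ 1 (mod 131)  [q = 2: ≡ 1 ✗]
129^26 ≡ 53 (mod 131)  [q = 5: ≢ 1 ✓]
129^10 ≡ 107 (mod 131)  [q = 13: ≢ 1 ✓]
The check at q = 2 fails, so 129 generates a proper subgroup.

No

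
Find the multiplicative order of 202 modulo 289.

By Lagrange's theorem, ord_289(202) divides φ(289) = φ(17^2) = 17·(17−1) = 272 = 2^4 · 17.
Divisors of 272: 1, 2, 4, 8, 16, 17, 34, 68, 136, 272.
Check 202^d mod 289 for each divisor in increasing order:
202^1 ≡ 202
202^2 ≡ 55
202^4 ≡ 135
202^8 ≡ 18
202^16 ≡ 35
202^17 ≡ 134
202^34 ≡ 38
202^68 ≡ 288
202^136 ≡ 1
Therefore the multiplicative order of 202 modulo 289 is 136.

136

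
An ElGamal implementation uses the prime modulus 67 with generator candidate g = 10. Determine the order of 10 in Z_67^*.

33

By Lagrange's theorem, ord_67(10) divides φ(67) = 67 − 1 = 66 = 2 · 3 · 11.
Divisors of 66: 1, 2, 3, 6, 11, 22, 33, 66.
Test each divisor d:
10^1 ≡ 10 (mod 67)
10^2 ≡ 33 (mod 67)
10^3 ≡ 62 (mod 67)
10^6 ≡ 25 (mod 67)
10^11 ≡ 29 (mod 67)
10^22 ≡ 37 (mod 67)
10^33 ≡ 1 (mod 67) ✓
The smallest such exponent is 33, so the order of 10 is 33.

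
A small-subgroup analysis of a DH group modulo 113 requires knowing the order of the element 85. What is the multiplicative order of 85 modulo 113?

14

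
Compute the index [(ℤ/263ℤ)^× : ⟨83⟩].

2

By Lagrange's theorem, ord_263(83) divides φ(263) = 263 − 1 = 262 = 2 · 131.
Divisors of 262: 1, 2, 131, 262.
Compute 83^d (mod 263) for the divisors d until we hit 1:
83^1 ≡ 83
83^2 ≡ 51
83^131 ≡ 1
So ord_263(83) = 131, hence |⟨83⟩| = 131.
The index is φ(263) / ord(83) = 262 / 131 = 2.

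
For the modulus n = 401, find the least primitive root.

3

φ(401) = 401 − 1 = 400 = 2^4 · 5^2.
g is a primitive root iff g^(400/q) ≢ 1 (mod 401) for each prime q ∈ {2, 5}.
g = 2: 2^200 ≡ 1 — hits 1, so not a primitive root.
g = 3: 3^200 ≡ 400; 3^80 ≡ 72 — none is 1, so 3 is a primitive root.
The smallest primitive root modulo 401 is 3.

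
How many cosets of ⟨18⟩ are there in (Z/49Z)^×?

Since 18 ∈ (Z/49Z)^×, its order divides φ(49) = φ(7^2) = 7·(7−1) = 42 = 2 · 3 · 7.
Divisors of 42: 1, 2, 3, 6, 7, 14, 21, 42.
Check 18^d mod 49 for each divisor in increasing order:
18^1 ≡ 18 (mod 49)
18^2 ≡ 30 (mod 49)
18^3 ≡ 1 (mod 49) ✓
Thus |⟨18⟩| = ord(18) = 3.
Index = |(Z/49Z)^×| / |⟨18⟩| = 42 / 3 = 14.

14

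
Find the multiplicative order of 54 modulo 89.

88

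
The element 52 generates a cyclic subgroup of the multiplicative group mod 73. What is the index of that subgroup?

ord(52) | φ(73) = 73 − 1 = 72 = 2^3 · 3^2.
Divisors of 72: 1, 2, 3, 4, 6, 8, 9, 12, 18, 24, 36, 72.
Check 52^d mod 73 for each divisor in increasing order:
52^1 ≡ 52
52^2 ≡ 3
52^3 ≡ 10
52^4 ≡ 9
52^6 ≡ 27
52^8 ≡ 8
52^9 ≡ 51
52^12 ≡ 72
52^18 ≡ 46
52^24 ≡ 1
Thus |⟨52⟩| = ord(52) = 24.
[(Z/73Z)^× : ⟨52⟩] = 72/24 = 3.

3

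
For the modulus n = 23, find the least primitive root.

φ(23) = 23 − 1 = 22 = 2 · 11.
g is a primitive root iff g^(22/q) ≢ 1 (mod 23) for each prime q ∈ {2, 11}.
g = 2: 2^11 ≡ 1 — hits 1, so not a primitive root.
g = 3: 3^11 ≡ 1 — hits 1, so not a primitive root.
g = 4: 4^11 ≡ 1 — hits 1, so not a primitive root.
g = 5: 5^11 ≡ 22; 5^2 ≡ 2 — none is 1, so 5 is a primitive root.
Hence the least primitive root of 23 is 5.

5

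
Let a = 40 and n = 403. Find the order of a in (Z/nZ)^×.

15

ord(40) | φ(403) = φ(13·31) = (13−1)·(31−1) = 12·30 = 360 = 2^3 · 3^2 · 5.
Divisors of 360: 1, 2, 3, 4, 5, 6, 8, 9, 10, 12, 15, 18, 20, 24, 30, 36, 40, 45, 60, 72, 90, 120, 180, 360.
Check 40^d mod 403 for each divisor in increasing order:
40^1 ≡ 40 (mod 403)
40^2 ≡ 391 (mod 403)
40^3 ≡ 326 (mod 403)
40^4 ≡ 144 (mod 403)
40^5 ≡ 118 (mod 403)
40^6 ≡ 287 (mod 403)
40^8 ≡ 183 (mod 403)
40^9 ≡ 66 (mod 403)
40^10 ≡ 222 (mod 403)
40^12 ≡ 157 (mod 403)
40^15 ≡ 1 (mod 403) ✓
Therefore the multiplicative order of 40 modulo 403 is 15.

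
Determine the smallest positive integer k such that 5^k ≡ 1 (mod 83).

82

ord(5) | φ(83) = 83 − 1 = 82 = 2 · 41.
Divisors of 82: 1, 2, 41, 82.
Compute 5^d (mod 83) for the divisors d until we hit 1:
5^1 ≡ 5
5^2 ≡ 25
5^41 ≡ 82
5^82 ≡ 1
The smallest such exponent is 82, so the order of 5 is 82.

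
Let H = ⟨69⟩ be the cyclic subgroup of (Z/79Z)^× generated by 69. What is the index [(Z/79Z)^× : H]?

3

Since 69 ∈ (Z/79Z)^×, its order divides φ(79) = 79 − 1 = 78 = 2 · 3 · 13.
Divisors of 78: 1, 2, 3, 6, 13, 26, 39, 78.
Evaluate successive powers at the divisors of 78:
69^1 ≡ 69 (mod 79)
69^2 ≡ 21 (mod 79)
69^3 ≡ 27 (mod 79)
69^6 ≡ 18 (mod 79)
69^13 ≡ 78 (mod 79)
69^26 ≡ 1 (mod 79) ✓
The order of 69 is 26, so the subgroup it generates has 26 elements.
[(Z/79Z)^× : ⟨69⟩] = 78/26 = 3.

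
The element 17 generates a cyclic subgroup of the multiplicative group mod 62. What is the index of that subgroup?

1

By Lagrange's theorem, ord_62(17) divides φ(62) = φ(2)·φ(31) = 1·30 = 30 = 2 · 3 · 5.
Divisors of 30: 1, 2, 3, 5, 6, 10, 15, 30.
Evaluate successive powers at the divisors of 30:
17^1 ≡ 17
17^2 ≡ 41
17^3 ≡ 15
17^5 ≡ 57
17^6 ≡ 39
17^10 ≡ 25
17^15 ≡ 61
17^30 ≡ 1
The order of 17 is 30, so the subgroup it generates has 30 elements.
The index is φ(62) / ord(17) = 30 / 30 = 1.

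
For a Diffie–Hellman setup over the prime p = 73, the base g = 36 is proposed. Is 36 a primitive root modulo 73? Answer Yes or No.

φ(73) = 73 − 1 = 72 = 2^3 · 3^2.
An element g generates (Z/73Z)^× iff g^(72/q) ≢ 1 (mod 73) for each prime q ∈ {2, 3}.
36^36 ≡ 1 (mod 73)  [q = 2: ≡ 1 ✗]
36^24 ≡ 8 (mod 73)  [q = 3: ≢ 1 ✓]
36^36 ≡ 1 shows ord(36) | 36, strictly less than φ(73); not a primitive root.

No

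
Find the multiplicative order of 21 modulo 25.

5

By Lagrange's theorem, ord_25(21) divides φ(25) = φ(5^2) = 5·(5−1) = 20 = 2^2 · 5.
Divisors of 20: 1, 2, 4, 5, 10, 20.
Evaluate successive powers at the divisors of 20:
21^1 ≡ 21 (mod 25)
21^2 ≡ 16 (mod 25)
21^4 ≡ 6 (mod 25)
21^5 ≡ 1 (mod 25) ✓
The smallest such exponent is 5, so the order of 21 is 5.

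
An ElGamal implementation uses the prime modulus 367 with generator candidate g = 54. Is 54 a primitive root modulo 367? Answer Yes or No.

Yes

φ(367) = 367 − 1 = 366 = 2 · 3 · 61.
54 is a primitive root mod 367 iff 54^(φ(367)/q) ≢ 1 for every prime q | φ(367), i.e. q ∈ {2, 3, 61}.
54^183 ≡ 366 (mod 367)  [q = 2: ≢ 1 ✓]
54^122 ≡ 283 (mod 367)  [q = 3: ≢ 1 ✓]
54^6 ≡ 74 (mod 367)  [q = 61: ≢ 1 ✓]
Every test exponent gives a nontrivial residue, hence 54 generates the full group.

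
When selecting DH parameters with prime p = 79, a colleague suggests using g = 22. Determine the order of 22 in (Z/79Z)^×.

13

Since 22 ∈ (Z/79Z)^×, its order divides φ(79) = 79 − 1 = 78 = 2 · 3 · 13.
Divisors of 78: 1, 2, 3, 6, 13, 26, 39, 78.
Compute 22^d (mod 79) for the divisors d until we hit 1:
22^1 ≡ 22 (mod 79)
22^2 ≡ 10 (mod 79)
22^3 ≡ 62 (mod 79)
22^6 ≡ 52 (mod 79)
22^13 ≡ 1 (mod 79) ✓
Hence ord(22) = 13.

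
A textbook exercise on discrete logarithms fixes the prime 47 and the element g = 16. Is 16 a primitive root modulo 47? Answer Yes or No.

No

φ(47) = 47 − 1 = 46 = 2 · 23.
Test 16^(46/q) mod 47 for each prime factor q of 46:
16^23 ≡ 1 (mod 47)  [q = 2: ≡ 1 ✗]
16^2 ≡ 21 (mod 47)  [q = 23: ≢ 1 ✓]
The check at q = 2 fails, so 16 generates a proper subgroup.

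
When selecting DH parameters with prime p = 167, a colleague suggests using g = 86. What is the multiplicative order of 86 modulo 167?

ord(86) | φ(167) = 167 − 1 = 166 = 2 · 83.
Divisors of 166: 1, 2, 83, 166.
Evaluate successive powers at the divisors of 166:
86^1 ≡ 86 (mod 167)
86^2 ≡ 48 (mod 167)
86^83 ≡ 166 (mod 167)
86^166 ≡ 1 (mod 167) ✓
Hence ord(86) = 166.

166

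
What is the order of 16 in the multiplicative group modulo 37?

9

ord(16) | φ(37) = 37 − 1 = 36 = 2^2 · 3^2.
Divisors of 36: 1, 2, 3, 4, 6, 9, 12, 18, 36.
Test each divisor d:
16^1 ≡ 16
16^2 ≡ 34
16^3 ≡ 26
16^4 ≡ 9
16^6 ≡ 10
16^9 ≡ 1
Therefore the multiplicative order of 16 modulo 37 is 9.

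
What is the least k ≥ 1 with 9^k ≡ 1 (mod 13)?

The order of 9 must divide φ(13) = 13 − 1 = 12 = 2^2 · 3.
Divisors of 12: 1, 2, 3, 4, 6, 12.
Check 9^d mod 13 for each divisor in increasing order:
9^1 ≡ 9 (mod 13)
9^2 ≡ 3 (mod 13)
9^3 ≡ 1 (mod 13) ✓
The smallest such exponent is 3, so the order of 9 is 3.

3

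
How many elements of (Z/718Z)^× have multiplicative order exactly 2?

1

φ(718) = φ(2)·φ(359) = 1·358 = 358 = 2 · 179.
Since (Z/718Z)^× is cyclic of order 358, the number of elements of order d is φ(d) when d | 358 and 0 otherwise.
2 | 358, and φ(2) = 2 − 1 = 1.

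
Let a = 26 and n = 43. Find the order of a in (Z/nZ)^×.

42

ord(26) | φ(43) = 43 − 1 = 42 = 2 · 3 · 7.
Divisors of 42: 1, 2, 3, 6, 7, 14, 21, 42.
Test each divisor d:
26^1 ≡ 26 (mod 43)
26^2 ≡ 31 (mod 43)
26^3 ≡ 32 (mod 43)
26^6 ≡ 35 (mod 43)
26^7 ≡ 7 (mod 43)
26^14 ≡ 6 (mod 43)
26^21 ≡ 42 (mod 43)
26^42 ≡ 1 (mod 43) ✓
The smallest such exponent is 42, so the order of 26 is 42.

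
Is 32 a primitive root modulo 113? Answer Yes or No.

No

φ(113) = 113 − 1 = 112 = 2^4 · 7.
32 is a primitive root mod 113 iff 32^(φ(113)/q) ≢ 1 for every prime q | φ(113), i.e. q ∈ {2, 7}.
32^56 ≡ 1 (mod 113)  [q = 2: ≡ 1 ✗]
32^16 ≡ 106 (mod 113)  [q = 7: ≢ 1 ✓]
The check at q = 2 fails, so 32 generates a proper subgroup.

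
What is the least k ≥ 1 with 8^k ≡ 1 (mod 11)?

10

ord(8) | φ(11) = 11 − 1 = 10 = 2 · 5.
Divisors of 10: 1, 2, 5, 10.
Compute 8^d (mod 11) for the divisors d until we hit 1:
8^1 ≡ 8
8^2 ≡ 9
8^5 ≡ 10
8^10 ≡ 1
So ord_11(8) = 10.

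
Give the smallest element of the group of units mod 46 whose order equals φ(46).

5

φ(46) = φ(2)·φ(23) = 1·22 = 22 = 2 · 11.
g is a primitive root iff g^(22/q) ≢ 1 (mod 46) for each prime q ∈ {2, 11}.
g = 2: gcd(2, 46) = 2 > 1, not a unit — skip.
g = 3: 3^11 ≡ 1 — hits 1, so not a primitive root.
g = 4: gcd(4, 46) = 2 > 1, not a unit — skip.
g = 5: 5^11 ≡ 45; 5^2 ≡ 25 — none is 1, so 5 is a primitive root.
Hence the least primitive root of 46 is 5.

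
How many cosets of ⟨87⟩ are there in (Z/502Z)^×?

1

The order of 87 must divide φ(502) = φ(2)·φ(251) = 1·250 = 250 = 2 · 5^3.
Divisors of 250: 1, 2, 5, 10, 25, 50, 125, 250.
Test each divisor d:
87^1 ≡ 87
87^2 ≡ 39
87^5 ≡ 301
87^10 ≡ 241
87^25 ≡ 231
87^50 ≡ 149
87^125 ≡ 501
87^250 ≡ 1
The order of 87 is 250, so the subgroup it generates has 250 elements.
The index is φ(502) / ord(87) = 250 / 250 = 1.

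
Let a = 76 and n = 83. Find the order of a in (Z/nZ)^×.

82

By Lagrange's theorem, ord_83(76) divides φ(83) = 83 − 1 = 82 = 2 · 41.
Divisors of 82: 1, 2, 41, 82.
Check 76^d mod 83 for each divisor in increasing order:
76^1 ≡ 76 (mod 83)
76^2 ≡ 49 (mod 83)
76^41 ≡ 82 (mod 83)
76^82 ≡ 1 (mod 83) ✓
Hence ord(76) = 82.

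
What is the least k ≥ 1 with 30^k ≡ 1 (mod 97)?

By Lagrange's theorem, ord_97(30) divides φ(97) = 97 − 1 = 96 = 2^5 · 3.
Divisors of 96: 1, 2, 3, 4, 6, 8, 12, 16, 24, 32, 48, 96.
Evaluate successive powers at the divisors of 96:
30^1 ≡ 30 (mod 97)
30^2 ≡ 27 (mod 97)
30^3 ≡ 34 (mod 97)
30^4 ≡ 50 (mod 97)
30^6 ≡ 89 (mod 97)
30^8 ≡ 75 (mod 97)
30^12 ≡ 64 (mod 97)
30^16 ≡ 96 (mod 97)
30^24 ≡ 22 (mod 97)
30^32 ≡ 1 (mod 97) ✓
The smallest such exponent is 32, so the order of 30 is 32.

32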